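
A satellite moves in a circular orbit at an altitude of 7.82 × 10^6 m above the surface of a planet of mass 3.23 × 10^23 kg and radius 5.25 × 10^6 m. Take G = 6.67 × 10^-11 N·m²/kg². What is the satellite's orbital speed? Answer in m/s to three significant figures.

Orbital radius r = R + h = 5.25 × 10^6 + 7.82 × 10^6 = 1.307 × 10^7 m.
Gravity supplies the centripetal force: G M m / r² = m v² / r, so v = √(GM/r).
v = √(6.67 × 10^-11 × 3.23 × 10^23 / 1.307 × 10^7) = √(1.648 × 10^6) = 1284 m/s.

1280 m/s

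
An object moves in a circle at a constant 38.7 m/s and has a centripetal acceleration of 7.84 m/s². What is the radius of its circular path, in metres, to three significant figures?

191 m

a_c = v²/r ⇒ r = v²/a_c = (38.7)²/7.84 = 1498/7.84 = 191.0 m.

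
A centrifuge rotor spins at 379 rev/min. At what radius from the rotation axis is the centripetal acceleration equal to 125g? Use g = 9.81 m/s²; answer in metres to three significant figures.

ω = 379 rev/min × 2π/60 = 39.69 rad/s.
a_c = ω²r = 125g ⇒ r = 125 × 9.81 / (39.69)² = 1226/1575 = 0.7785 m.

0.778 m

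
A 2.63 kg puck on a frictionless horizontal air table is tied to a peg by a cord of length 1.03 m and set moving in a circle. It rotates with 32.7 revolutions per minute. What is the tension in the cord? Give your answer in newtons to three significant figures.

ω = 32.7 rev/min × 2π/60 = 3.424 rad/s, so v = ωr = 3.424 × 1.03 = 3.527 m/s.
The tension is the only horizontal force, so it supplies the full centripetal force: T = m v²/r = 2.63 × (3.527)²/1.03 = 2.63 × 12.44/1.03 = 31.76 N.

31.8 N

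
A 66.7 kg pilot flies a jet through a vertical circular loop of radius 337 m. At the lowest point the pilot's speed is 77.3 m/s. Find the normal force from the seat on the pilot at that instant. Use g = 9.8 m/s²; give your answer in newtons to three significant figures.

At the lowest point, N points up (toward the centre) and the weight mg points down (away from the centre), so the net inward force is N − mg = mv²/r.
N = m(v²/r + g) = 66.7 × ((77.3)²/337 + 9.8) = 66.7 × (17.73 + 9.8) = 66.7 × 27.53 = 1836 N.

1840 N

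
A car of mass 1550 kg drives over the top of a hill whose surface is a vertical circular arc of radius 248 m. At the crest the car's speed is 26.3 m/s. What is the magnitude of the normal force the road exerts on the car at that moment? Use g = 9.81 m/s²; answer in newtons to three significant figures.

At the crest the centripetal acceleration points downward (toward the centre of the arc), so mg − N = mv²/r.
N = m(g − v²/r) = 1550 × (9.81 − (26.3)²/248) = 1550 × (9.81 − 2.789) = 1550 × 7.021 = 10880 N.

10900 N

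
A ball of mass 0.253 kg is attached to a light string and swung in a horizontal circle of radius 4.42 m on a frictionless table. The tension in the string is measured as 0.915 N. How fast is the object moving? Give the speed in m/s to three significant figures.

T = m v²/r ⇒ v = √(T r / m) = √(0.915 × 4.42 / 0.253) = √15.99 = 3.998 m/s.

4.00 m/s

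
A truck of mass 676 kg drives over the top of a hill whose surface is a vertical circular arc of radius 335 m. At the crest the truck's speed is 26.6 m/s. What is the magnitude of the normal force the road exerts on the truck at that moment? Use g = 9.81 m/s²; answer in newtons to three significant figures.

5200 N

At the crest the centripetal acceleration points downward (toward the centre of the arc), so mg − N = mv²/r.
N = m(g − v²/r) = 676 × (9.81 − (26.6)²/335) = 676 × (9.81 − 2.112) = 676 × 7.698 = 5204 N.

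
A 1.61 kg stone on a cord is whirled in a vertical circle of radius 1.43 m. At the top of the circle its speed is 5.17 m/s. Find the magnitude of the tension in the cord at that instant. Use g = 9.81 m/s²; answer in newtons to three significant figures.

At the top, both T and the weight mg point inward (toward the centre), so T + mg = mv²/r.
T = m(v²/r − g) = 1.61 × ((5.17)²/1.43 − 9.81) = 1.61 × (18.69 − 9.81) = 1.61 × 8.882 = 14.30 N.

14.3 N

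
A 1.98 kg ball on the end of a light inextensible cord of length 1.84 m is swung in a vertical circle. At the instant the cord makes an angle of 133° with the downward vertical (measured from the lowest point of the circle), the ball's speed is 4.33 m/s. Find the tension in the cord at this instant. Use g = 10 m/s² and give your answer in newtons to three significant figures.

6.67 N

Take the radial direction toward the centre of the circle as positive. The component of the weight along the string toward the centre is −mg cos φ (φ measured from the bottom), so Newton's second law along the string gives T − mg cos φ = m v²/r.
cos 133° = -0.6820, so T = m(v²/r + g cos φ) = 1.98 × ((4.33)²/1.84 + 10.0 × -0.6820) = 1.98 × (10.19 + (-6.820)) = 1.98 × 3.370 = 6.672 N.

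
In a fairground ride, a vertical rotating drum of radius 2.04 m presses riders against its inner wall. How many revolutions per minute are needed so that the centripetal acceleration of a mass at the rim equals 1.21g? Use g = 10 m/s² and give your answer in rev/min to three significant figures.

23.3 rev/min

Require ω²r = 1.21g, so ω = √(1.21 × 10.0/2.04) = 2.435 rad/s.
In rev/min: ω × 60/(2π) = 2.435 × 60/(2π) = 23.26 rev/min.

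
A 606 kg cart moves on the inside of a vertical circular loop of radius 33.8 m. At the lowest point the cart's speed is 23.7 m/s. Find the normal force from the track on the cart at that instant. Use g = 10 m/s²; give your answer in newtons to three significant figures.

16100 N

At the lowest point, N points up (toward the centre) and the weight mg points down (away from the centre), so the net inward force is N − mg = mv²/r.
N = m(v²/r + g) = 606 × ((23.7)²/33.8 + 10.0) = 606 × (16.62 + 10.0) = 606 × 26.62 = 16130 N.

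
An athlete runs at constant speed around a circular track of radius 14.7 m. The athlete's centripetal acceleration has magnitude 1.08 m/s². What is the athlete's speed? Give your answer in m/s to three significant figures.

3.98 m/s

a_c = v²/r ⇒ v = √(a_c · r) = √(1.08 × 14.7) = √15.88 = 3.984 m/s.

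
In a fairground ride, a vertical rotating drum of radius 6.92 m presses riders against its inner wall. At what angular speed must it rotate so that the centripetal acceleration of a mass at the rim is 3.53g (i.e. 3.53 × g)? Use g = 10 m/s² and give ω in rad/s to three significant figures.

Centripetal acceleration a_c = ω²r. Setting ω²r = 3.53g:
ω = √(3.53g / r) = √(3.53 × 10.0 / 6.92) = √5.101 = 2.259 rad/s.

2.26 rad/s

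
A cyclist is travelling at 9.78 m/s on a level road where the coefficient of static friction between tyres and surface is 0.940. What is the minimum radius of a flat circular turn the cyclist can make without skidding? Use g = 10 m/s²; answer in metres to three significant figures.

10.2 m

At the limit, μ_s m g = m v²/r, so r_min = v²/(μ_s g) = (9.78)²/(0.940 × 10.0) = 95.65/9.400 = 10.18 m.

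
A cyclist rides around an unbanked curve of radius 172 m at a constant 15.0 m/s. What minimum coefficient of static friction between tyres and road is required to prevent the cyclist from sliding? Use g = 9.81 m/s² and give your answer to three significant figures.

0.133

Friction provides the centripetal force: μ_s m g = m v²/r, so μ_s = v²/(g r) = (15.00)²/(9.81 × 172) = 225.0/1687 = 0.1333.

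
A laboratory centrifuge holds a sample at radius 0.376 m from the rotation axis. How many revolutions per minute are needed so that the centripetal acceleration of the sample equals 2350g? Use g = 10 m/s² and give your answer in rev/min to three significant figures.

2390 rev/min

Require ω²r = 2350g, so ω = √(2350 × 10.0/0.376) = 250.0 rad/s.
In rev/min: ω × 60/(2π) = 250.0 × 60/(2π) = 2387 rev/min.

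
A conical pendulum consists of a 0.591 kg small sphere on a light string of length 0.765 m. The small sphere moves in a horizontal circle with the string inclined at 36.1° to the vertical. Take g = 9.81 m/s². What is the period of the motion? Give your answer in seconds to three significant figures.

r = L sinθ = 0.4507 m. From T sinθ = mω²r and T cosθ = mg: tanθ = ω²r/g, so ω² = g tanθ / r = g/(L cosθ).
ω = √(g/(L cosθ)) = √(9.81/(0.765 × 0.8080)) = √15.87 = 3.984 rad/s.
Period = 2π/ω = 1.577 s.

1.58 s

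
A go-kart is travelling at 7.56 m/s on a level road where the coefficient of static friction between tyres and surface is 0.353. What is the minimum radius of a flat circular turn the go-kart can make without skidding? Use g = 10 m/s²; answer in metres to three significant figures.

At the limit, μ_s m g = m v²/r, so r_min = v²/(μ_s g) = (7.56)²/(0.353 × 10.0) = 57.15/3.530 = 16.19 m.

16.2 m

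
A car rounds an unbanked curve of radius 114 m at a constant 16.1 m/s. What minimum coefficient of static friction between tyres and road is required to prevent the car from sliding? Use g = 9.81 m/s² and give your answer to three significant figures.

0.232

Friction provides the centripetal force: μ_s m g = m v²/r, so μ_s = v²/(g r) = (16.10)²/(9.81 × 114) = 259.2/1118 = 0.2318.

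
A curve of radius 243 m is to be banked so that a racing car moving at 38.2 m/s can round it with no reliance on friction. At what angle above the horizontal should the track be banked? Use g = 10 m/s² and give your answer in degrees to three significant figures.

31.0°

For a frictionless banked turn: horizontally N sinθ = mv²/r and vertically N cosθ = mg.
Dividing: tanθ = v²/(r g) = (38.2)²/(243 × 10.0) = 1459/2430 = 0.6005.
θ = arctan(0.6005) = 30.99°.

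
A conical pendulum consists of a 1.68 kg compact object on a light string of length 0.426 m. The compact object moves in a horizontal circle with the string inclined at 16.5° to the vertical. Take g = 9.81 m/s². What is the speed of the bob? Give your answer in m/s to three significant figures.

0.593 m/s

The radius of the circle is r = L sinθ = 0.426 × sin 16.5° = 0.1210 m.
Horizontally T sinθ = mv²/r and vertically T cosθ = mg, so tanθ = v²/(rg).
v = √(r g tanθ) = √(0.1210 × 9.81 × 0.2962) = √0.3516 = 0.5929 m/s.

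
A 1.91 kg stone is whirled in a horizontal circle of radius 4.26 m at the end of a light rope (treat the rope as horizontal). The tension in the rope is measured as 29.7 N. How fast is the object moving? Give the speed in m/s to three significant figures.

T = m v²/r ⇒ v = √(T r / m) = √(29.7 × 4.26 / 1.91) = √66.24 = 8.139 m/s.

8.14 m/s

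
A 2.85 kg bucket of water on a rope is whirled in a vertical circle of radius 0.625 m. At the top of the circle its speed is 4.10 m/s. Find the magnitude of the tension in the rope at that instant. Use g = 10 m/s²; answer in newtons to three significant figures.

48.2 N

At the top, both T and the weight mg point inward (toward the centre), so T + mg = mv²/r.
T = m(v²/r − g) = 2.85 × ((4.10)²/0.625 − 10.0) = 2.85 × (26.90 − 10.0) = 2.85 × 16.90 = 48.15 N.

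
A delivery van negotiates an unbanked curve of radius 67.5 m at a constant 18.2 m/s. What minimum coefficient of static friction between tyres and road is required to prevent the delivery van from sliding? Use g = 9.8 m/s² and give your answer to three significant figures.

0.501

Friction provides the centripetal force: μ_s m g = m v²/r, so μ_s = v²/(g r) = (18.20)²/(9.8 × 67.5) = 331.2/661.5 = 0.5007.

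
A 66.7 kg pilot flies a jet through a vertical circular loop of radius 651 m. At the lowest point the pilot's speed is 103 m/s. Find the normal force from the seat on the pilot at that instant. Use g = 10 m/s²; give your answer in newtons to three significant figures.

At the lowest point, N points up (toward the centre) and the weight mg points down (away from the centre), so the net inward force is N − mg = mv²/r.
N = m(v²/r + g) = 66.7 × ((103)²/651 + 10.0) = 66.7 × (16.30 + 10.0) = 66.7 × 26.30 = 1754 N.

1750 N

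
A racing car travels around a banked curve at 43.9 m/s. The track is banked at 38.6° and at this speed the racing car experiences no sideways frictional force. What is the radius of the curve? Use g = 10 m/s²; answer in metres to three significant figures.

Frictionless banking: tanθ = v²/(rg), so r = v²/(g tanθ).
r = (43.9)²/(10.0 × tan 38.6°) = 1927/(10.0 × 0.7983) = 1927/7.983 = 241.4 m.

241 m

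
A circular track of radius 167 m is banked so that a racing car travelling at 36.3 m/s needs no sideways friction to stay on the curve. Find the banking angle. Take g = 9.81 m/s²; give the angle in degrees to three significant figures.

For a frictionless banked turn: horizontally N sinθ = mv²/r and vertically N cosθ = mg.
Dividing: tanθ = v²/(r g) = (36.3)²/(167 × 9.81) = 1318/1638 = 0.8043.
θ = arctan(0.8043) = 38.81°.

38.8°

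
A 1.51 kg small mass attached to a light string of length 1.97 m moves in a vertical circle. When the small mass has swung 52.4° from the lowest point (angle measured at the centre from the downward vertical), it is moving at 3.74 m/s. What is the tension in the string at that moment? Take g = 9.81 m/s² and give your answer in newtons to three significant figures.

Take the radial direction toward the centre of the circle as positive. The component of the weight along the string toward the centre is −mg cos φ (φ measured from the bottom), so Newton's second law along the string gives T − mg cos φ = m v²/r.
cos 52.4° = 0.6101, so T = m(v²/r + g cos φ) = 1.51 × ((3.74)²/1.97 + 9.81 × 0.6101) = 1.51 × (7.100 + (5.986)) = 1.51 × 13.09 = 19.76 N.

19.8 N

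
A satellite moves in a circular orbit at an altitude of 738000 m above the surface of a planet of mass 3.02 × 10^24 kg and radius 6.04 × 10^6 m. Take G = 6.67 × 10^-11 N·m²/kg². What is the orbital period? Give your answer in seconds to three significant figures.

r = R + h = 6.04 × 10^6 + 738000 = 6.778 × 10^6 m. Gravity provides the centripetal force: G M m / r² = m v² / r ⇒ v = √(GM/r) = 5451 m/s.
T = 2πr/v = 2π × 6.778 × 10^6 / 5451 = 7812 s.

7810 s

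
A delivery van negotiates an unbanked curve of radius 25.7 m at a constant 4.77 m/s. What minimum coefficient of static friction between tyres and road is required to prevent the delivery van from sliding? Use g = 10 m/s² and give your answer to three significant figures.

Friction provides the centripetal force: μ_s m g = m v²/r, so μ_s = v²/(g r) = (4.770)²/(10.0 × 25.7) = 22.75/257.0 = 0.08853.

0.0885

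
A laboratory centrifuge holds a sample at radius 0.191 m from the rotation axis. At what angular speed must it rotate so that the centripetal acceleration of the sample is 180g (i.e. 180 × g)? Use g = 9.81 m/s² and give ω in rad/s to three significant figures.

Centripetal acceleration a_c = ω²r. Setting ω²r = 180g:
ω = √(180g / r) = √(180 × 9.81 / 0.191) = √9245 = 96.15 rad/s.

96.2 rad/s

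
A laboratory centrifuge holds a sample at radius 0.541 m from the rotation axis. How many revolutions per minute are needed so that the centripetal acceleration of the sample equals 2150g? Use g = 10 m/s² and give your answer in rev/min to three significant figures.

1900 rev/min

Require ω²r = 2150g, so ω = √(2150 × 10.0/0.541) = 199.4 rad/s.
In rev/min: ω × 60/(2π) = 199.4 × 60/(2π) = 1904 rev/min.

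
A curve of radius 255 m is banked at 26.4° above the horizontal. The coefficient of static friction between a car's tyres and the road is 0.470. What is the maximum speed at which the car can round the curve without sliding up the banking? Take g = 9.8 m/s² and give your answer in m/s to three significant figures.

At the maximum speed, friction acts down the slope at its limiting value f = μN. Radially (horizontal, toward centre): N sinθ + μN cosθ = mv²/r. Vertically: N cosθ − μN sinθ = mg.
Dividing: v² = r g (sinθ + μcosθ)/(cosθ − μsinθ).
sinθ + μcosθ = 0.4446 + 0.470×0.8957 = 0.8656; cosθ − μsinθ = 0.8957 − 0.470×0.4446 = 0.6867.
v² = 255 × 9.8 × 0.8656/0.6867 = 3150 m²/s², so v = 56.12 m/s.

56.1 m/s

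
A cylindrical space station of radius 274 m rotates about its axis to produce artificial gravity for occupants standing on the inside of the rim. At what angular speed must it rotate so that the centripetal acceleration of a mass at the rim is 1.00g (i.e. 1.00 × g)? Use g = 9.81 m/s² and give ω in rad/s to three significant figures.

0.189 rad/s

Centripetal acceleration a_c = ω²r. Setting ω²r = 1.00g:
ω = √(1.00g / r) = √(1.00 × 9.81 / 274) = √0.03580 = 0.1892 rad/s.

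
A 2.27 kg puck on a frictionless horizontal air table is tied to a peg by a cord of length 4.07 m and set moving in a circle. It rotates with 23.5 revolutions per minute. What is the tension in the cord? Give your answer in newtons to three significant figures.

ω = 23.5 rev/min × 2π/60 = 2.461 rad/s, so v = ωr = 2.461 × 4.07 = 10.02 m/s.
The tension is the only horizontal force, so it supplies the full centripetal force: T = m v²/r = 2.27 × (10.02)²/4.07 = 2.27 × 100.3/4.07 = 55.95 N.

56.0 N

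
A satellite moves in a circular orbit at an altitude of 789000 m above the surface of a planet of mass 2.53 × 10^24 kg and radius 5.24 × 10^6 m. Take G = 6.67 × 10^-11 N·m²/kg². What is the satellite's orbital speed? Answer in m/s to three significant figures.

Orbital radius r = R + h = 5.24 × 10^6 + 789000 = 6.029 × 10^6 m.
Gravity supplies the centripetal force: G M m / r² = m v² / r, so v = √(GM/r).
v = √(6.67 × 10^-11 × 2.53 × 10^24 / 6.029 × 10^6) = √(2.799 × 10^7) = 5291 m/s.

5290 m/s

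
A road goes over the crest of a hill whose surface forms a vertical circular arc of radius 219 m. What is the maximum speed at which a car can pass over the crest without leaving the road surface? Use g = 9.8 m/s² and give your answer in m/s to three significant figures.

At the crest the centre of the circle is below the car, so the net downward (centripetal) force is mg − N = mv²/r.
The car leaves the road when N → 0, giving v_max = √(g r) = √(9.8 × 219) = 46.33 m/s.

46.3 m/s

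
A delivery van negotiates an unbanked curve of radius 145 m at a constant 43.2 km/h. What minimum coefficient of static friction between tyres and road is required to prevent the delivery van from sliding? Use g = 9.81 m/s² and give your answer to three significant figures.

v = 43.2/3.6 = 12.00 m/s.
Friction provides the centripetal force: μ_s m g = m v²/r, so μ_s = v²/(g r) = (12.00)²/(9.81 × 145) = 144.0/1422 = 0.1012.

0.101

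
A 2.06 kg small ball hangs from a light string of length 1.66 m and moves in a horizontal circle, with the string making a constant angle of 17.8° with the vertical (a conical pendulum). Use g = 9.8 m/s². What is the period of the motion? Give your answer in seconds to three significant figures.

r = L sinθ = 0.5075 m. From T sinθ = mω²r and T cosθ = mg: tanθ = ω²r/g, so ω² = g tanθ / r = g/(L cosθ).
ω = √(g/(L cosθ)) = √(9.8/(1.66 × 0.9521)) = √6.200 = 2.490 rad/s.
Period = 2π/ω = 2.523 s.

2.52 s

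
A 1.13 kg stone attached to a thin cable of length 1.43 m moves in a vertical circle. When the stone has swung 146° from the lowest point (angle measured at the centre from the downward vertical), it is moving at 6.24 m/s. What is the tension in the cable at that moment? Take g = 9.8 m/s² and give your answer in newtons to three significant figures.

Take the radial direction toward the centre of the circle as positive. The component of the weight along the string toward the centre is −mg cos φ (φ measured from the bottom), so Newton's second law along the string gives T − mg cos φ = m v²/r.
cos 146° = -0.8290, so T = m(v²/r + g cos φ) = 1.13 × ((6.24)²/1.43 + 9.8 × -0.8290) = 1.13 × (27.23 + (-8.125)) = 1.13 × 19.10 = 21.59 N.

21.6 N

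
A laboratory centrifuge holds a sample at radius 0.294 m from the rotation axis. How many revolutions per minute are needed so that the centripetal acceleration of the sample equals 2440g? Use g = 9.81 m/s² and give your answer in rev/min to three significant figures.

Require ω²r = 2440g, so ω = √(2440 × 9.81/0.294) = 285.3 rad/s.
In rev/min: ω × 60/(2π) = 285.3 × 60/(2π) = 2725 rev/min.

2720 rev/min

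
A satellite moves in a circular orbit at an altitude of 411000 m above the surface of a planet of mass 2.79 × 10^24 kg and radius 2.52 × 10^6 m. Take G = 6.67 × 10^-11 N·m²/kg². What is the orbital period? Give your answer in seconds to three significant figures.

r = R + h = 2.52 × 10^6 + 411000 = 2.931 × 10^6 m. Gravity provides the centripetal force: G M m / r² = m v² / r ⇒ v = √(GM/r) = 7968 m/s.
T = 2πr/v = 2π × 2.931 × 10^6 / 7968 = 2311 s.

2310 s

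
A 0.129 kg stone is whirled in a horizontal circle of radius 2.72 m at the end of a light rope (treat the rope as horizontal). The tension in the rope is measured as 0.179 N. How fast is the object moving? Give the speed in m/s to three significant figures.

T = m v²/r ⇒ v = √(T r / m) = √(0.179 × 2.72 / 0.129) = √3.774 = 1.943 m/s.

1.94 m/s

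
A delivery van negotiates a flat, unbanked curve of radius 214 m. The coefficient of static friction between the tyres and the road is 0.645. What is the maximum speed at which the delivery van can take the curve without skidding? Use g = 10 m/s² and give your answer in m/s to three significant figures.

37.2 m/s

On a flat curve, static friction is the only horizontal force, so it must supply the full centripetal force: μ_s m g = m v²/r.
Mass cancels: v_max = √(μ_s g r) = √(0.645 × 10.0 × 214) = √1380 = 37.15 m/s.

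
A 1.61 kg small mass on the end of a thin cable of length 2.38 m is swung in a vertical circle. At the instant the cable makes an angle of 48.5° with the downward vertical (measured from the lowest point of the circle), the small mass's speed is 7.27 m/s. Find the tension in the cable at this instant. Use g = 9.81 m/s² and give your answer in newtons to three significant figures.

46.2 N

Take the radial direction toward the centre of the circle as positive. The component of the weight along the string toward the centre is −mg cos φ (φ measured from the bottom), so Newton's second law along the string gives T − mg cos φ = m v²/r.
cos 48.5° = 0.6626, so T = m(v²/r + g cos φ) = 1.61 × ((7.27)²/2.38 + 9.81 × 0.6626) = 1.61 × (22.21 + (6.500)) = 1.61 × 28.71 = 46.22 N.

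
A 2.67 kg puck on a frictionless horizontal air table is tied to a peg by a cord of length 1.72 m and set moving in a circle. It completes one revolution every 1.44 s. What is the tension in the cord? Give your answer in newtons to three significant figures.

v = 2πr/T = 2π × 1.72/1.44 = 7.505 m/s.
The tension is the only horizontal force, so it supplies the full centripetal force: T = m v²/r = 2.67 × (7.505)²/1.72 = 2.67 × 56.32/1.72 = 87.43 N.

87.4 N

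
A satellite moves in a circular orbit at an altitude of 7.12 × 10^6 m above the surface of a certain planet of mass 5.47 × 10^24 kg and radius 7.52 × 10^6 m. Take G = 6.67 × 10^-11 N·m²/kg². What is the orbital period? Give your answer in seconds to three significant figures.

18400 s

r = R + h = 7.52 × 10^6 + 7.12 × 10^6 = 1.464 × 10^7 m. Gravity provides the centripetal force: G M m / r² = m v² / r ⇒ v = √(GM/r) = 4992 m/s.
T = 2πr/v = 2π × 1.464 × 10^7 / 4992 = 18430 s.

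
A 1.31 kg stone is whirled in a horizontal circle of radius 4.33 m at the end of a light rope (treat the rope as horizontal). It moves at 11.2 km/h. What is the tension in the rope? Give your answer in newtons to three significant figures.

v = 11.2 km/h = 11.2/3.6 = 3.111 m/s.
The tension is the only horizontal force, so it supplies the full centripetal force: T = m v²/r = 1.31 × (3.111)²/4.33 = 1.31 × 9.679/4.33 = 2.928 N.

2.93 N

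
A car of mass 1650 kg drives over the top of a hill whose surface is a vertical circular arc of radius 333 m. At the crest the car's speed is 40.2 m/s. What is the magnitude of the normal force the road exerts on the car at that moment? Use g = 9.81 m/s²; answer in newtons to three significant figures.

8180 N

At the crest the centripetal acceleration points downward (toward the centre of the arc), so mg − N = mv²/r.
N = m(g − v²/r) = 1650 × (9.81 − (40.2)²/333) = 1650 × (9.81 − 4.853) = 1650 × 4.957 = 8179 N.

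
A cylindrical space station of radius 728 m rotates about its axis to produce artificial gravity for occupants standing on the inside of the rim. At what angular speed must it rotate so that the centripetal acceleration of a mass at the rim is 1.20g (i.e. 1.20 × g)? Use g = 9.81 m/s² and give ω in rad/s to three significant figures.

Centripetal acceleration a_c = ω²r. Setting ω²r = 1.20g:
ω = √(1.20g / r) = √(1.20 × 9.81 / 728) = √0.01617 = 0.1272 rad/s.

0.127 rad/s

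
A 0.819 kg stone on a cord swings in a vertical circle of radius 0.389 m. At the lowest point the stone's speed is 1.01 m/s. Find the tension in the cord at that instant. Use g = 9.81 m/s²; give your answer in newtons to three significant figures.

At the lowest point, T points up (toward the centre) and the weight mg points down (away from the centre), so the net inward force is T − mg = mv²/r.
T = m(v²/r + g) = 0.819 × ((1.01)²/0.389 + 9.81) = 0.819 × (2.622 + 9.81) = 0.819 × 12.43 = 10.18 N.

10.2 N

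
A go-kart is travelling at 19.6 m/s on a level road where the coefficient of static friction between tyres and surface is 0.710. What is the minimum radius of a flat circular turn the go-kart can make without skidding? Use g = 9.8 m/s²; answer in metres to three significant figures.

At the limit, μ_s m g = m v²/r, so r_min = v²/(μ_s g) = (19.6)²/(0.710 × 9.8) = 384.2/6.958 = 55.21 m.

55.2 m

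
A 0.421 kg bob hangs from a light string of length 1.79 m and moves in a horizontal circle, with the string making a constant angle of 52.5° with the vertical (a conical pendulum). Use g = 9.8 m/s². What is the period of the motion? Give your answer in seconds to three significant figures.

r = L sinθ = 1.420 m. From T sinθ = mω²r and T cosθ = mg: tanθ = ω²r/g, so ω² = g tanθ / r = g/(L cosθ).
ω = √(g/(L cosθ)) = √(9.8/(1.79 × 0.6088)) = √8.993 = 2.999 rad/s.
Period = 2π/ω = 2.095 s.

2.10 s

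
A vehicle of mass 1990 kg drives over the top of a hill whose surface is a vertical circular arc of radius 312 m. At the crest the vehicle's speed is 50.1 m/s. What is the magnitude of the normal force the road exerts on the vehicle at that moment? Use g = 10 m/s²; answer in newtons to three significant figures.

3890 N

At the crest the centripetal acceleration points downward (toward the centre of the arc), so mg − N = mv²/r.
N = m(g − v²/r) = 1990 × (10.0 − (50.1)²/312) = 1990 × (10.0 − 8.045) = 1990 × 1.955 = 3891 N.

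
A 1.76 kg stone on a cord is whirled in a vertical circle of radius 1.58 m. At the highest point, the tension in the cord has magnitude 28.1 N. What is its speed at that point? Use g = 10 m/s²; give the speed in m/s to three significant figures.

6.41 m/s

At the top, T + mg = mv²/r, so v = √(r(T/m + g)) = √(1.58 × (28.1/1.76 + 10.0)) = √(1.58 × 25.97) = √41.03 = 6.405 m/s.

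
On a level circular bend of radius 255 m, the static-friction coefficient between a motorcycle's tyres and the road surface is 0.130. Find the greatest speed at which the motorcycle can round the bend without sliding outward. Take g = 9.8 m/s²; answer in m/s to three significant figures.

18.0 m/s

On a flat curve, static friction is the only horizontal force, so it must supply the full centripetal force: μ_s m g = m v²/r.
Mass cancels: v_max = √(μ_s g r) = √(0.130 × 9.8 × 255) = √324.9 = 18.02 m/s.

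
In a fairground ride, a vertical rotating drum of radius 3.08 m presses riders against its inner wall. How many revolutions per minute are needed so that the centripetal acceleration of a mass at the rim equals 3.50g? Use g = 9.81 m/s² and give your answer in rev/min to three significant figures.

Require ω²r = 3.50g, so ω = √(3.50 × 9.81/3.08) = 3.339 rad/s.
In rev/min: ω × 60/(2π) = 3.339 × 60/(2π) = 31.88 rev/min.

31.9 rev/min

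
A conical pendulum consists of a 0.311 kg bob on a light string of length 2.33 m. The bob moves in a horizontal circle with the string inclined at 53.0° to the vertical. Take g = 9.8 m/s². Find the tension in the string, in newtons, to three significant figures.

Vertically the bob has no acceleration, so T cosθ = mg.
T = mg/cosθ = 0.311 × 9.8 / cos 53.0° = 3.048/0.6018 = 5.064 N.

5.06 N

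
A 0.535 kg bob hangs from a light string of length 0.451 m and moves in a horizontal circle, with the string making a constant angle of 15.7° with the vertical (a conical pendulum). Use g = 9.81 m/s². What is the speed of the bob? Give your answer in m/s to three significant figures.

The radius of the circle is r = L sinθ = 0.451 × sin 15.7° = 0.1220 m.
Horizontally T sinθ = mv²/r and vertically T cosθ = mg, so tanθ = v²/(rg).
v = √(r g tanθ) = √(0.1220 × 9.81 × 0.2811) = √0.3365 = 0.5801 m/s.

0.580 m/s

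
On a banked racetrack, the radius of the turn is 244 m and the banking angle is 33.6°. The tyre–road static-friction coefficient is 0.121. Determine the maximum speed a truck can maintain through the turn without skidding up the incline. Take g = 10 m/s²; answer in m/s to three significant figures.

At the maximum speed, friction acts down the slope at its limiting value f = μN. Radially (horizontal, toward centre): N sinθ + μN cosθ = mv²/r. Vertically: N cosθ − μN sinθ = mg.
Dividing: v² = r g (sinθ + μcosθ)/(cosθ − μsinθ).
sinθ + μcosθ = 0.5534 + 0.121×0.8329 = 0.6542; cosθ − μsinθ = 0.8329 − 0.121×0.5534 = 0.7660.
v² = 244 × 10.0 × 0.6542/0.7660 = 2084 m²/s², so v = 45.65 m/s.

45.6 m/s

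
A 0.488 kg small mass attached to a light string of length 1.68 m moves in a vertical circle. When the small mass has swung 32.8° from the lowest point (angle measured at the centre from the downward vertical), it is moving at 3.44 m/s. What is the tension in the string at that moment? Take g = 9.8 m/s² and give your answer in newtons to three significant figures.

7.46 N

Take the radial direction toward the centre of the circle as positive. The component of the weight along the string toward the centre is −mg cos φ (φ measured from the bottom), so Newton's second law along the string gives T − mg cos φ = m v²/r.
cos 32.8° = 0.8406, so T = m(v²/r + g cos φ) = 0.488 × ((3.44)²/1.68 + 9.8 × 0.8406) = 0.488 × (7.044 + (8.238)) = 0.488 × 15.28 = 7.457 N.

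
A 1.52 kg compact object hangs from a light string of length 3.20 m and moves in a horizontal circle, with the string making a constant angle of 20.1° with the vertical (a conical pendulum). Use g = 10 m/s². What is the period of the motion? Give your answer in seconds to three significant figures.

3.44 s

r = L sinθ = 1.100 m. From T sinθ = mω²r and T cosθ = mg: tanθ = ω²r/g, so ω² = g tanθ / r = g/(L cosθ).
ω = √(g/(L cosθ)) = √(10.0/(3.20 × 0.9391)) = √3.328 = 1.824 rad/s.
Period = 2π/ω = 3.444 s.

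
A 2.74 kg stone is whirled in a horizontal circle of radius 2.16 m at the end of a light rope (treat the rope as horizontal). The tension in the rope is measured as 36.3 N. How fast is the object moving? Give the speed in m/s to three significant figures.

5.35 m/s

T = m v²/r ⇒ v = √(T r / m) = √(36.3 × 2.16 / 2.74) = √28.62 = 5.349 m/s.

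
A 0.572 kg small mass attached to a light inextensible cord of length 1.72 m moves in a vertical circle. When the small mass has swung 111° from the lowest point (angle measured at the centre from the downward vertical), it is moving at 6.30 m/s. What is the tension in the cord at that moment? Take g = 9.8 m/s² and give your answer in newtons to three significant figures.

11.2 N

Take the radial direction toward the centre of the circle as positive. The component of the weight along the string toward the centre is −mg cos φ (φ measured from the bottom), so Newton's second law along the string gives T − mg cos φ = m v²/r.
cos 111° = -0.3584, so T = m(v²/r + g cos φ) = 0.572 × ((6.30)²/1.72 + 9.8 × -0.3584) = 0.572 × (23.08 + (-3.512)) = 0.572 × 19.56 = 11.19 N.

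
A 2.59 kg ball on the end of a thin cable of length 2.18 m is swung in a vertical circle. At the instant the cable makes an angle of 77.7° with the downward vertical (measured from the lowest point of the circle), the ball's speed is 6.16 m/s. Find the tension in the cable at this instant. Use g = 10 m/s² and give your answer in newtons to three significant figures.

Take the radial direction toward the centre of the circle as positive. The component of the weight along the string toward the centre is −mg cos φ (φ measured from the bottom), so Newton's second law along the string gives T − mg cos φ = m v²/r.
cos 77.7° = 0.2130, so T = m(v²/r + g cos φ) = 2.59 × ((6.16)²/2.18 + 10.0 × 0.2130) = 2.59 × (17.41 + (2.130)) = 2.59 × 19.54 = 50.60 N.

50.6 N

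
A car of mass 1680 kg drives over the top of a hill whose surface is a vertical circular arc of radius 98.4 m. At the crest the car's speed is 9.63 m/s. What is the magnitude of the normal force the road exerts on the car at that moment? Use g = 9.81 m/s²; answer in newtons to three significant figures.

14900 N

At the crest the centripetal acceleration points downward (toward the centre of the arc), so mg − N = mv²/r.
N = m(g − v²/r) = 1680 × (9.81 − (9.63)²/98.4) = 1680 × (9.81 − 0.9424) = 1680 × 8.868 = 14900 N.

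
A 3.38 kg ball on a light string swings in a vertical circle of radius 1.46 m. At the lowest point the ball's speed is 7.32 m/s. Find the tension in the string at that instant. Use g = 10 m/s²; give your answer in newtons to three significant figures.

158 N

At the lowest point, T points up (toward the centre) and the weight mg points down (away from the centre), so the net inward force is T − mg = mv²/r.
T = m(v²/r + g) = 3.38 × ((7.32)²/1.46 + 10.0) = 3.38 × (36.70 + 10.0) = 3.38 × 46.70 = 157.8 N.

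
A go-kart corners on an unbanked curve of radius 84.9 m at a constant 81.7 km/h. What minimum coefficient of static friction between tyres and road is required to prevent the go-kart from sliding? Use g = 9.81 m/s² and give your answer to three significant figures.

0.618

v = 81.7/3.6 = 22.69 m/s.
Friction provides the centripetal force: μ_s m g = m v²/r, so μ_s = v²/(g r) = (22.69)²/(9.81 × 84.9) = 515.0/832.9 = 0.6184.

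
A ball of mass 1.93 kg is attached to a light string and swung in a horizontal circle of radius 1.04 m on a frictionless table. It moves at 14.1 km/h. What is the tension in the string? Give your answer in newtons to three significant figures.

v = 14.1 km/h = 14.1/3.6 = 3.917 m/s.
The tension is the only horizontal force, so it supplies the full centripetal force: T = m v²/r = 1.93 × (3.917)²/1.04 = 1.93 × 15.34/1.04 = 28.47 N.

28.5 N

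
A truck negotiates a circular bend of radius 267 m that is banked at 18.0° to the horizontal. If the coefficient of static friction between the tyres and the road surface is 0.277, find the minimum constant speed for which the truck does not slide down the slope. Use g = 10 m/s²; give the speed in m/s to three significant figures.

At the minimum speed, friction acts up the slope at its limiting value f = μN. Radially (horizontal, toward centre): N sinθ − μN cosθ = mv²/r. Vertically: N cosθ + μN sinθ = mg.
Dividing: v² = r g (sinθ − μcosθ)/(cosθ + μsinθ).
sinθ − μcosθ = 0.3090 − 0.277×0.9511 = 0.04557; cosθ + μsinθ = 0.9511 + 0.277×0.3090 = 1.037.
v² = 267 × 10.0 × 0.04557/1.037 = 117.4 m²/s², so v = 10.83 m/s.

10.8 m/s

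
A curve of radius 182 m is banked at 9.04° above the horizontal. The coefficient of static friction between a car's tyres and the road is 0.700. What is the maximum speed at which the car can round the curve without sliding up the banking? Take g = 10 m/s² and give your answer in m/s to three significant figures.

41.9 m/s

At the maximum speed, friction acts down the slope at its limiting value f = μN. Radially (horizontal, toward centre): N sinθ + μN cosθ = mv²/r. Vertically: N cosθ − μN sinθ = mg.
Dividing: v² = r g (sinθ + μcosθ)/(cosθ − μsinθ).
sinθ + μcosθ = 0.1571 + 0.700×0.9876 = 0.8484; cosθ − μsinθ = 0.9876 − 0.700×0.1571 = 0.8776.
v² = 182 × 10.0 × 0.8484/0.8776 = 1760 m²/s², so v = 41.95 m/s.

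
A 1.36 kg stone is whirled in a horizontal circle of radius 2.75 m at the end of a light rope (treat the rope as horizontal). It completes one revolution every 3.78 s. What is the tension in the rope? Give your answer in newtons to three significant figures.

v = 2πr/T = 2π × 2.75/3.78 = 4.571 m/s.
The tension is the only horizontal force, so it supplies the full centripetal force: T = m v²/r = 1.36 × (4.571)²/2.75 = 1.36 × 20.89/2.75 = 10.33 N.

10.3 N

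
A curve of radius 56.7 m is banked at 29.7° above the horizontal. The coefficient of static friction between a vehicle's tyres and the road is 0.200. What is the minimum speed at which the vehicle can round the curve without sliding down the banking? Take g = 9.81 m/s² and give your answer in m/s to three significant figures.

13.6 m/s

At the minimum speed, friction acts up the slope at its limiting value f = μN. Radially (horizontal, toward centre): N sinθ − μN cosθ = mv²/r. Vertically: N cosθ + μN sinθ = mg.
Dividing: v² = r g (sinθ − μcosθ)/(cosθ + μsinθ).
sinθ − μcosθ = 0.4955 − 0.200×0.8686 = 0.3217; cosθ + μsinθ = 0.8686 + 0.200×0.4955 = 0.9677.
v² = 56.7 × 9.81 × 0.3217/0.9677 = 184.9 m²/s², so v = 13.60 m/s.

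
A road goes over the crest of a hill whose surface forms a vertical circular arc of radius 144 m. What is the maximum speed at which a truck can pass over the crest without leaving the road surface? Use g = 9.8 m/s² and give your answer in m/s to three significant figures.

At the crest the centre of the circle is below the truck, so the net downward (centripetal) force is mg − N = mv²/r.
The truck leaves the road when N → 0, giving v_max = √(g r) = √(9.8 × 144) = 37.57 m/s.

37.6 m/s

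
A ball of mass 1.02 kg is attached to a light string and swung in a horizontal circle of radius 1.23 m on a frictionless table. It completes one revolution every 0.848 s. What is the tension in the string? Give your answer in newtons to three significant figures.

v = 2πr/T = 2π × 1.23/0.848 = 9.114 m/s.
The tension is the only horizontal force, so it supplies the full centripetal force: T = m v²/r = 1.02 × (9.114)²/1.23 = 1.02 × 83.06/1.23 = 68.88 N.

68.9 N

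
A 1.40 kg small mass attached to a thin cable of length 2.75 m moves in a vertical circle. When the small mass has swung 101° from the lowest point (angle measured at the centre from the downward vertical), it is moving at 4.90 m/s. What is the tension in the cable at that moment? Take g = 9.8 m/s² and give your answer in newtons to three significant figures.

Take the radial direction toward the centre of the circle as positive. The component of the weight along the string toward the centre is −mg cos φ (φ measured from the bottom), so Newton's second law along the string gives T − mg cos φ = m v²/r.
cos 101° = -0.1908, so T = m(v²/r + g cos φ) = 1.40 × ((4.90)²/2.75 + 9.8 × -0.1908) = 1.40 × (8.731 + (-1.870)) = 1.40 × 6.861 = 9.605 N.

9.61 N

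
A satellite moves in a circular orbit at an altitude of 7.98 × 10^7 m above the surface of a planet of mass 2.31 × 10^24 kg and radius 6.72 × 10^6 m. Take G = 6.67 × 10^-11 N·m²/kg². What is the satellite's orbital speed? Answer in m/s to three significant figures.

1330 m/s

Orbital radius r = R + h = 6.72 × 10^6 + 7.98 × 10^7 = 8.652 × 10^7 m.
Gravity supplies the centripetal force: G M m / r² = m v² / r, so v = √(GM/r).
v = √(6.67 × 10^-11 × 2.31 × 10^24 / 8.652 × 10^7) = √(1.781 × 10^6) = 1334 m/s.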